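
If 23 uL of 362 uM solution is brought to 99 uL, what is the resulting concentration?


C2 = C1 * V1 / V2
C2 = 362 * 23 / 99
C2 = 84.101 uM

84.101 uM


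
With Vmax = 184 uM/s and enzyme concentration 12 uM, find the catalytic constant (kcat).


kcat = Vmax / [E]t
kcat = 184 / 12
kcat = 15.3333 s^-1

15.3333 s^-1


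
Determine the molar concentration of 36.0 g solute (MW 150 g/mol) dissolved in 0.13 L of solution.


C = (mass / MW) / volume
C = (36.0 / 150) / 0.13
C = 1.8462 M

1.8462 M


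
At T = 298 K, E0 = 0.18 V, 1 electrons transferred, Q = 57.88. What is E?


E = E0 - (RT/nF) * ln(Q)
E = 0.18 - (8.314 * 298 / (1 * 96485)) * ln(57.88)
E = 0.0758 V

0.0758 V


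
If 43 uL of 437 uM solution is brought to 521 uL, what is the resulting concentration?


C2 = C1 * V1 / V2
C2 = 437 * 43 / 521
C2 = 36.0672 uM

36.0672 uM


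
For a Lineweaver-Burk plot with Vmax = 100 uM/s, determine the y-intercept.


y-intercept = 1/Vmax
= 1/100
= 0.01 s/uM

0.01 s/uM


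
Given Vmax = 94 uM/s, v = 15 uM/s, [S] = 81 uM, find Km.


Km = [S] * (Vmax - v) / v
Km = 81 * (94 - 15) / 15
Km = 426.6 uM

426.6 uM


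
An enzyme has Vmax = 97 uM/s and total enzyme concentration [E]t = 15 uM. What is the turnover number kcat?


kcat = Vmax / [E]t
kcat = 97 / 15
kcat = 6.4667 s^-1

6.4667 s^-1


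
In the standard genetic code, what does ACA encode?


Standard genetic code lookup.
Codon ACA -> Thr

Thr


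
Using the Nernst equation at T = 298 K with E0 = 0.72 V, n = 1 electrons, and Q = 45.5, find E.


E = E0 - (RT/nF) * ln(Q)
E = 0.72 - (8.314 * 298 / (1 * 96485)) * ln(45.5)
E = 0.622 V

0.622 V


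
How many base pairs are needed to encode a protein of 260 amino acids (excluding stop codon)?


Each amino acid = 1 codon = 3 bp
bp = 260 * 3 = 780 bp

780 bp


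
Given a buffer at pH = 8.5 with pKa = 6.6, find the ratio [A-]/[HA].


[A-]/[HA] = 10^(pH - pKa)
= 10^(8.5 - 6.6)
= 79.4328

79.4328


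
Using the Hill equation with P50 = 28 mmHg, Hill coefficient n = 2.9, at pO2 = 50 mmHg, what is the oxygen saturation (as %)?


Y = pO2^n / (P50^n + pO2^n)
Y = 50^2.9 / (28^2.9 + 50^2.9)
Y = 84.31%

84.31%


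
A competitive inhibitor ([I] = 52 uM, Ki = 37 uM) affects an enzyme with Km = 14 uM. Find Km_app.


Km_app = Km * (1 + [I]/Ki)
Km_app = 14 * (1 + 52/37)
Km_app = 33.6757 uM

33.6757 uM


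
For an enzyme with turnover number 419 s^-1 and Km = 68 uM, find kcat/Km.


Catalytic efficiency = kcat / Km
= 419 / 68
= 6.1618 uM^-1*s^-1

6.1618 uM^-1*s^-1


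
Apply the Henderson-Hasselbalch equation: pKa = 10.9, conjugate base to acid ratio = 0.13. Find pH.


pH = pKa + log10([A-]/[HA])
pH = 10.9 + log10(0.13)
pH = 10.0139

10.0139


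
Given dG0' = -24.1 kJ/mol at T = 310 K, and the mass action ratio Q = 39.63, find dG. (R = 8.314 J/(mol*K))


dG = dG0' + RT * ln(Q) / 1000
dG = -24.1 + 8.314 * 310 * ln(39.63) / 1000
dG = -14.6165 kJ/mol

-14.6165 kJ/mol


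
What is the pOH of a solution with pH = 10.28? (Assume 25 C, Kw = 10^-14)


pOH = 14 - pH
pOH = 14 - 10.28
pOH = 3.72

3.72


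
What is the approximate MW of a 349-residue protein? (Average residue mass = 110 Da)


MW = n_residues * 110 Da
MW = 349 * 110
MW = 38390 Da

38390 Da


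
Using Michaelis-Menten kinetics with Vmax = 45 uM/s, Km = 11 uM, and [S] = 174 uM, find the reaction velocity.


v = Vmax * [S] / (Km + [S])
v = 45 * 174 / (11 + 174)
v = 42.3243 uM/s

42.3243 uM/s


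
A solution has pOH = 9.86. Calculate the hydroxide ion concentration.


[OH-] = 10^(-pOH)
[OH-] = 10^(-9.86)
[OH-] = 1.380e-10 M

1.380e-10 M


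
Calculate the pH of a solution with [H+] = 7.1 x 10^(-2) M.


pH = -log10([H+])
pH = -log10(7.1 x 10^(-2))
pH = 1.1487

1.1487


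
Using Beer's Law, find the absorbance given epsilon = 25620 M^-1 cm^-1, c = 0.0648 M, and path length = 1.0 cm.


A = epsilon * c * l
A = 25620 * 0.0648 * 1.0
A = 1660.176

1660.176


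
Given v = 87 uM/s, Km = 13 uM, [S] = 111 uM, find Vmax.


Vmax = v * (Km + [S]) / [S]
Vmax = 87 * (13 + 111) / 111
Vmax = 97.1892 uM/s

97.1892 uM/s


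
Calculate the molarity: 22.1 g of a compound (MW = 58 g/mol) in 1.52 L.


C = (mass / MW) / volume
C = (22.1 / 58) / 1.52
C = 0.2507 M

0.2507 M


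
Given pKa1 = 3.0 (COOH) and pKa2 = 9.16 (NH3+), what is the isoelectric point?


pI = (pKa1 + pKa2) / 2
pI = (3.0 + 9.16) / 2
pI = 6.08

6.08


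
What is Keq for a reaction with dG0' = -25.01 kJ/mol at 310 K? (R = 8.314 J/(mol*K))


Keq = exp(-dG0 * 1000 / (R * T))
Keq = exp(-(-25.01) * 1000 / (8.314 * 310))
Keq = 16379.7836

16379.7836


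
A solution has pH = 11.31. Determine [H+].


[H+] = 10^(-pH)
[H+] = 10^(-11.31)
[H+] = 4.898e-12 M

4.898e-12 M


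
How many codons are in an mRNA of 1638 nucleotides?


codons = nucleotides / 3
codons = 1638 / 3 = 546

546


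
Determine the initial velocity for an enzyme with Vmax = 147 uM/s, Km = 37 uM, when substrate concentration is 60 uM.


v = Vmax * [S] / (Km + [S])
v = 147 * 60 / (37 + 60)
v = 90.9278 uM/s

90.9278 uM/s


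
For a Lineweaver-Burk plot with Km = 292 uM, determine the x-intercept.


x-intercept = -1/Km
= -1/292
= -0.0034 1/uM

-0.0034 1/uM


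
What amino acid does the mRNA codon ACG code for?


Standard genetic code lookup.
Codon ACG -> Thr

Thr


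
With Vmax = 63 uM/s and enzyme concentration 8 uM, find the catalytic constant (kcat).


kcat = Vmax / [E]t
kcat = 63 / 8
kcat = 7.875 s^-1

7.875 s^-1


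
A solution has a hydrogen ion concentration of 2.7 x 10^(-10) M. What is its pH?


pH = -log10([H+])
pH = -log10(2.7 x 10^(-10))
pH = 9.5686

9.5686


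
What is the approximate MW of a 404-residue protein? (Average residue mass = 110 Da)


MW = n_residues * 110 Da
MW = 404 * 110
MW = 44440 Da

44440 Da


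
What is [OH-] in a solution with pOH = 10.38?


[OH-] = 10^(-pOH)
[OH-] = 10^(-10.38)
[OH-] = 4.169e-11 M

4.169e-11 M


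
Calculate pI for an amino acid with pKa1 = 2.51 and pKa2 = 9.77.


pI = (pKa1 + pKa2) / 2
pI = (2.51 + 9.77) / 2
pI = 6.14

6.14


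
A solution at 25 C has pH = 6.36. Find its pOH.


pOH = 14 - pH
pOH = 14 - 6.36
pOH = 7.64

7.64


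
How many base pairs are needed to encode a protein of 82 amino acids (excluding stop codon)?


Each amino acid = 1 codon = 3 bp
bp = 82 * 3 = 246 bp

246 bp


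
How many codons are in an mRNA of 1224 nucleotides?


codons = nucleotides / 3
codons = 1224 / 3 = 408

408


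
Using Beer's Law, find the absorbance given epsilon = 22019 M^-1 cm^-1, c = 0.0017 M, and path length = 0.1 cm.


A = epsilon * c * l
A = 22019 * 0.0017 * 0.1
A = 3.7432

3.7432


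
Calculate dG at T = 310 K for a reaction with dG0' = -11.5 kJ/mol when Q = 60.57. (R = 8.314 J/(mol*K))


dG = dG0' + RT * ln(Q) / 1000
dG = -11.5 + 8.314 * 310 * ln(60.57) / 1000
dG = -0.9231 kJ/mol

-0.9231 kJ/mol


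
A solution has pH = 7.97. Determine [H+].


[H+] = 10^(-pH)
[H+] = 10^(-7.97)
[H+] = 1.072e-08 M

1.072e-08 M


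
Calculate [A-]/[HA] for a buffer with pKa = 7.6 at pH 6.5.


[A-]/[HA] = 10^(pH - pKa)
= 10^(6.5 - 7.6)
= 0.0794

0.0794


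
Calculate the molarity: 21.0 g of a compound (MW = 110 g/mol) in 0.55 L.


C = (mass / MW) / volume
C = (21.0 / 110) / 0.55
C = 0.3471 M

0.3471 M


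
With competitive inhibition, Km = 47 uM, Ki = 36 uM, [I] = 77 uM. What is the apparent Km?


Km_app = Km * (1 + [I]/Ki)
Km_app = 47 * (1 + 77/36)
Km_app = 147.5278 uM

147.5278 uM


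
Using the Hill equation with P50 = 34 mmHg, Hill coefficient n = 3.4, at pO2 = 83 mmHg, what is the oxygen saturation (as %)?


Y = pO2^n / (P50^n + pO2^n)
Y = 83^3.4 / (34^3.4 + 83^3.4)
Y = 95.41%

95.41%


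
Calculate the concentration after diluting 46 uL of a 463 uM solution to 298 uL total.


C2 = C1 * V1 / V2
C2 = 463 * 46 / 298
C2 = 71.4698 uM

71.4698 uM


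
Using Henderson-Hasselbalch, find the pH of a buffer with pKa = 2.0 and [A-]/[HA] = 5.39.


pH = pKa + log10([A-]/[HA])
pH = 2.0 + log10(5.39)
pH = 2.7316

2.7316


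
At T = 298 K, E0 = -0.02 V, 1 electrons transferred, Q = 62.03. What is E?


E = E0 - (RT/nF) * ln(Q)
E = -0.02 - (8.314 * 298 / (1 * 96485)) * ln(62.03)
E = -0.126 V

-0.126 V


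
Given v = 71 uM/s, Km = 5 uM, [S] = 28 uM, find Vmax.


Vmax = v * (Km + [S]) / [S]
Vmax = 71 * (5 + 28) / 28
Vmax = 83.6786 uM/s

83.6786 uM/s


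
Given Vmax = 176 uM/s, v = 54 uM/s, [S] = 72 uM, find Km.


Km = [S] * (Vmax - v) / v
Km = 72 * (176 - 54) / 54
Km = 162.6667 uM

162.6667 uM


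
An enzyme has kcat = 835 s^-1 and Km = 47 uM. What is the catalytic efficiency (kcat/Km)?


Catalytic efficiency = kcat / Km
= 835 / 47
= 17.766 uM^-1*s^-1

17.766 uM^-1*s^-1


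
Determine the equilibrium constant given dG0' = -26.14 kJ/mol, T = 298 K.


Keq = exp(-dG0 * 1000 / (R * T))
Keq = exp(-(-26.14) * 1000 / (8.314 * 298))
Keq = 38202.3385

38202.3385


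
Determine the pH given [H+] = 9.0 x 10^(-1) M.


pH = -log10([H+])
pH = -log10(9.0 x 10^(-1))
pH = 0.0458

0.0458


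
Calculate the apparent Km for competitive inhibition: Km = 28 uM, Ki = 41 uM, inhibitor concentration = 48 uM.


Km_app = Km * (1 + [I]/Ki)
Km_app = 28 * (1 + 48/41)
Km_app = 60.7805 uM

60.7805 uM


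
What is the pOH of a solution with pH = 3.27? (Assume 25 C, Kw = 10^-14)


pOH = 14 - pH
pOH = 14 - 3.27
pOH = 10.73

10.73


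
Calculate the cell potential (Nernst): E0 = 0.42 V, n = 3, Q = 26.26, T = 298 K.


E = E0 - (RT/nF) * ln(Q)
E = 0.42 - (8.314 * 298 / (3 * 96485)) * ln(26.26)
E = 0.392 V

0.392 V


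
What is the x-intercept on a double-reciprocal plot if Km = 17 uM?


x-intercept = -1/Km
= -1/17
= -0.0588 1/uM

-0.0588 1/uM


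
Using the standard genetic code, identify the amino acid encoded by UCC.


Standard genetic code lookup.
Codon UCC -> Ser

Ser


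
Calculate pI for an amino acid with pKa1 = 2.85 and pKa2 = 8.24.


pI = (pKa1 + pKa2) / 2
pI = (2.85 + 8.24) / 2
pI = 5.545

5.545


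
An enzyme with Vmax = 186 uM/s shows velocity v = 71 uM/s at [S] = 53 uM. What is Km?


Km = [S] * (Vmax - v) / v
Km = 53 * (186 - 71) / 71
Km = 85.8451 uM

85.8451 uM


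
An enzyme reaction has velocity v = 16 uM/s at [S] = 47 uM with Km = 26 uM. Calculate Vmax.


Vmax = v * (Km + [S]) / [S]
Vmax = 16 * (26 + 47) / 47
Vmax = 24.8511 uM/s

24.8511 uM/s


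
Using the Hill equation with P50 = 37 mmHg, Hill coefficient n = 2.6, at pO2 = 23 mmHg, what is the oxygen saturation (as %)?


Y = pO2^n / (P50^n + pO2^n)
Y = 23^2.6 / (37^2.6 + 23^2.6)
Y = 22.51%

22.51%


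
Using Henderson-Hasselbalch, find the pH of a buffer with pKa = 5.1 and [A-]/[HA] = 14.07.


pH = pKa + log10([A-]/[HA])
pH = 5.1 + log10(14.07)
pH = 6.2483

6.2483


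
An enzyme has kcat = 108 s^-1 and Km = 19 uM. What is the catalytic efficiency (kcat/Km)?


Catalytic efficiency = kcat / Km
= 108 / 19
= 5.6842 uM^-1*s^-1

5.6842 uM^-1*s^-1


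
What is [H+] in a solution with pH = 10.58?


[H+] = 10^(-pH)
[H+] = 10^(-10.58)
[H+] = 2.630e-11 M

2.630e-11 M


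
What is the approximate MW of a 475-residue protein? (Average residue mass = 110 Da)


MW = n_residues * 110 Da
MW = 475 * 110
MW = 52250 Da

52250 Da


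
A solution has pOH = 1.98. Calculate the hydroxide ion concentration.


[OH-] = 10^(-pOH)
[OH-] = 10^(-1.98)
[OH-] = 0.0105 M

0.0105 M


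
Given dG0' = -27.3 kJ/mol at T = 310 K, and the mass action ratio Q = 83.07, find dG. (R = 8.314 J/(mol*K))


dG = dG0' + RT * ln(Q) / 1000
dG = -27.3 + 8.314 * 310 * ln(83.07) / 1000
dG = -15.909 kJ/mol

-15.909 kJ/mol


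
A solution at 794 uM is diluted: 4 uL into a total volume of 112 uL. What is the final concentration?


C2 = C1 * V1 / V2
C2 = 794 * 4 / 112
C2 = 28.3571 uM

28.3571 uM


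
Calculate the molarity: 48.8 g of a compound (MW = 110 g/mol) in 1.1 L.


C = (mass / MW) / volume
C = (48.8 / 110) / 1.1
C = 0.4033 M

0.4033 M


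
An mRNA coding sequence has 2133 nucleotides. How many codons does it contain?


codons = nucleotides / 3
codons = 2133 / 3 = 711

711


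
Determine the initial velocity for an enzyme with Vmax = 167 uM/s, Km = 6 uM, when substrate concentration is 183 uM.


v = Vmax * [S] / (Km + [S])
v = 167 * 183 / (6 + 183)
v = 161.6984 uM/s

161.6984 uM/s


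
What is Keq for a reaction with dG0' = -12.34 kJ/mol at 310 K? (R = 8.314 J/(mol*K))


Keq = exp(-dG0 * 1000 / (R * T))
Keq = exp(-(-12.34) * 1000 / (8.314 * 310))
Keq = 120.0468

120.0468


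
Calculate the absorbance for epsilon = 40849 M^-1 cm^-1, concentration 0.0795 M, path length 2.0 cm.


A = epsilon * c * l
A = 40849 * 0.0795 * 2.0
A = 6494.991

6494.991


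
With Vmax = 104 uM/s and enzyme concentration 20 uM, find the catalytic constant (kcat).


kcat = Vmax / [E]t
kcat = 104 / 20
kcat = 5.2 s^-1

5.2 s^-1


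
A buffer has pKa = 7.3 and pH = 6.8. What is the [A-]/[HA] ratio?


[A-]/[HA] = 10^(pH - pKa)
= 10^(6.8 - 7.3)
= 0.3162

0.3162


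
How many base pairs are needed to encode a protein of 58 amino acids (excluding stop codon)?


Each amino acid = 1 codon = 3 bp
bp = 58 * 3 = 174 bp

174 bp


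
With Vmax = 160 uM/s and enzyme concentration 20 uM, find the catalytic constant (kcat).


kcat = Vmax / [E]t
kcat = 160 / 20
kcat = 8.0 s^-1

8.0 s^-1


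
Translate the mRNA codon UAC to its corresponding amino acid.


Standard genetic code lookup.
Codon UAC -> Tyr

Tyr


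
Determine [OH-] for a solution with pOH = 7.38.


[OH-] = 10^(-pOH)
[OH-] = 10^(-7.38)
[OH-] = 4.169e-08 M

4.169e-08 M


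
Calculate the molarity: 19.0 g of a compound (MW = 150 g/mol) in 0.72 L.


C = (mass / MW) / volume
C = (19.0 / 150) / 0.72
C = 0.1759 M

0.1759 M


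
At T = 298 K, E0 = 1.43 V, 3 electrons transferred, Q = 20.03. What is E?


E = E0 - (RT/nF) * ln(Q)
E = 1.43 - (8.314 * 298 / (3 * 96485)) * ln(20.03)
E = 1.4043 V

1.4043 V


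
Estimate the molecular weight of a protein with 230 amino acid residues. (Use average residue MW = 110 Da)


MW = n_residues * 110 Da
MW = 230 * 110
MW = 25300 Da

25300 Da


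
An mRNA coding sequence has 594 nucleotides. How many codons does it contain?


codons = nucleotides / 3
codons = 594 / 3 = 198

198


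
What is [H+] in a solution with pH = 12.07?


[H+] = 10^(-pH)
[H+] = 10^(-12.07)
[H+] = 8.511e-13 M

8.511e-13 M


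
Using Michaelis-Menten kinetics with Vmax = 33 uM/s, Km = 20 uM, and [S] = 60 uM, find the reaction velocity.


v = Vmax * [S] / (Km + [S])
v = 33 * 60 / (20 + 60)
v = 24.75 uM/s

24.75 uM/s


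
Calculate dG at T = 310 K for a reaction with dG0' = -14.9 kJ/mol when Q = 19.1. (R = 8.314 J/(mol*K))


dG = dG0' + RT * ln(Q) / 1000
dG = -14.9 + 8.314 * 310 * ln(19.1) / 1000
dG = -7.2977 kJ/mol

-7.2977 kJ/mol


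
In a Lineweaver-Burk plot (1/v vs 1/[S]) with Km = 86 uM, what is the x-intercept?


x-intercept = -1/Km
= -1/86
= -0.0116 1/uM

-0.0116 1/uM


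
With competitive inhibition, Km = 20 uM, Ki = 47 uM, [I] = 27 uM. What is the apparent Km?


Km_app = Km * (1 + [I]/Ki)
Km_app = 20 * (1 + 27/47)
Km_app = 31.4894 uM

31.4894 uM


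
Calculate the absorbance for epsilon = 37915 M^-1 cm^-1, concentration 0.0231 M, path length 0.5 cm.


A = epsilon * c * l
A = 37915 * 0.0231 * 0.5
A = 437.9183

437.9183


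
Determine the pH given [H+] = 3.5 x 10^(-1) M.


pH = -log10([H+])
pH = -log10(3.5 x 10^(-1))
pH = 0.4559

0.4559


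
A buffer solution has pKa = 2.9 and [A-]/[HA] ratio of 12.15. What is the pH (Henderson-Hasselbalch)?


pH = pKa + log10([A-]/[HA])
pH = 2.9 + log10(12.15)
pH = 3.9846

3.9846


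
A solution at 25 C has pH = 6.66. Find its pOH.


pOH = 14 - pH
pOH = 14 - 6.66
pOH = 7.34

7.34


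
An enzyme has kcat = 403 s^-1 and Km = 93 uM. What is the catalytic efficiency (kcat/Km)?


Catalytic efficiency = kcat / Km
= 403 / 93
= 4.3333 uM^-1*s^-1

4.3333 uM^-1*s^-1


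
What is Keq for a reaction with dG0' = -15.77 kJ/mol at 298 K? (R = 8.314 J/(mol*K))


Keq = exp(-dG0 * 1000 / (R * T))
Keq = exp(-(-15.77) * 1000 / (8.314 * 298))
Keq = 581.2045

581.2045


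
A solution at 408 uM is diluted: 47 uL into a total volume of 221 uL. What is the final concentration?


C2 = C1 * V1 / V2
C2 = 408 * 47 / 221
C2 = 86.7692 uM

86.7692 uM


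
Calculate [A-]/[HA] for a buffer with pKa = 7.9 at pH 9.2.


[A-]/[HA] = 10^(pH - pKa)
= 10^(9.2 - 7.9)
= 19.9526

19.9526


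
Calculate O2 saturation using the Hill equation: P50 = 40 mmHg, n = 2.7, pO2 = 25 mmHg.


Y = pO2^n / (P50^n + pO2^n)
Y = 25^2.7 / (40^2.7 + 25^2.7)
Y = 21.94%

21.94%


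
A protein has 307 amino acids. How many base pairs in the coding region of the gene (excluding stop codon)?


Each amino acid = 1 codon = 3 bp
bp = 307 * 3 = 921 bp

921 bp


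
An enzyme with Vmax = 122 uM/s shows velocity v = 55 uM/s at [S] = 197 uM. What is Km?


Km = [S] * (Vmax - v) / v
Km = 197 * (122 - 55) / 55
Km = 239.9818 uM

239.9818 uM


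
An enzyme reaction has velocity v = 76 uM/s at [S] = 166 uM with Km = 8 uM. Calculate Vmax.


Vmax = v * (Km + [S]) / [S]
Vmax = 76 * (8 + 166) / 166
Vmax = 79.6627 uM/s

79.6627 uM/s


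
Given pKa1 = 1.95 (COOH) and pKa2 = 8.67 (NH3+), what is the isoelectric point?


pI = (pKa1 + pKa2) / 2
pI = (1.95 + 8.67) / 2
pI = 5.31

5.31


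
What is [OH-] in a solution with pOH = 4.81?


[OH-] = 10^(-pOH)
[OH-] = 10^(-4.81)
[OH-] = 1.549e-05 M

1.549e-05 M


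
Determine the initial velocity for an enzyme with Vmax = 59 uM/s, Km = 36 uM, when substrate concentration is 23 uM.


v = Vmax * [S] / (Km + [S])
v = 59 * 23 / (36 + 23)
v = 23.0 uM/s

23.0 uM/s


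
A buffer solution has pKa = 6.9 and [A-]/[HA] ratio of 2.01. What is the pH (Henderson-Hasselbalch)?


pH = pKa + log10([A-]/[HA])
pH = 6.9 + log10(2.01)
pH = 7.2032

7.2032


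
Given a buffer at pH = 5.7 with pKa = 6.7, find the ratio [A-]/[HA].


[A-]/[HA] = 10^(pH - pKa)
= 10^(5.7 - 6.7)
= 0.1

0.1


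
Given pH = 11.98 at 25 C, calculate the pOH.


pOH = 14 - pH
pOH = 14 - 11.98
pOH = 2.02

2.02


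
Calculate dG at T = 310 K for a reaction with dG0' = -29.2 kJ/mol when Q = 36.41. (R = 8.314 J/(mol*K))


dG = dG0' + RT * ln(Q) / 1000
dG = -29.2 + 8.314 * 310 * ln(36.41) / 1000
dG = -19.9349 kJ/mol

-19.9349 kJ/mol


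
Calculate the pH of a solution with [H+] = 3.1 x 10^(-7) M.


pH = -log10([H+])
pH = -log10(3.1 x 10^(-7))
pH = 6.5086

6.5086


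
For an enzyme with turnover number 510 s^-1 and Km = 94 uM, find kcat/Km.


Catalytic efficiency = kcat / Km
= 510 / 94
= 5.4255 uM^-1*s^-1

5.4255 uM^-1*s^-1


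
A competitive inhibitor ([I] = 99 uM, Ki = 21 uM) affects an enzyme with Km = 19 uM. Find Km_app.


Km_app = Km * (1 + [I]/Ki)
Km_app = 19 * (1 + 99/21)
Km_app = 108.5714 uM

108.5714 uM


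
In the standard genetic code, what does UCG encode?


Standard genetic code lookup.
Codon UCG -> Ser

Ser


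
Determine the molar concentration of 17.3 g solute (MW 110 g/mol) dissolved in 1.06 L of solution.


C = (mass / MW) / volume
C = (17.3 / 110) / 1.06
C = 0.1484 M

0.1484 M


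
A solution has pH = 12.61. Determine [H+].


[H+] = 10^(-pH)
[H+] = 10^(-12.61)
[H+] = 2.455e-13 M

2.455e-13 M


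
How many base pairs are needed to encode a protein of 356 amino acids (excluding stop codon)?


Each amino acid = 1 codon = 3 bp
bp = 356 * 3 = 1068 bp

1068 bp


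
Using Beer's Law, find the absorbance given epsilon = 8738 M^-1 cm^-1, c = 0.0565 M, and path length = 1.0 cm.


A = epsilon * c * l
A = 8738 * 0.0565 * 1.0
A = 493.697

493.697


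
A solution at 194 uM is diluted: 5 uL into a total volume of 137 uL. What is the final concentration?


C2 = C1 * V1 / V2
C2 = 194 * 5 / 137
C2 = 7.0803 uM

7.0803 uM


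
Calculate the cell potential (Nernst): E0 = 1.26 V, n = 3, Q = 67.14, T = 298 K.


E = E0 - (RT/nF) * ln(Q)
E = 1.26 - (8.314 * 298 / (3 * 96485)) * ln(67.14)
E = 1.224 V

1.224 V


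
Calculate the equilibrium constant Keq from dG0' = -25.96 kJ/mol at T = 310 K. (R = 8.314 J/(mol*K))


Keq = exp(-dG0 * 1000 / (R * T))
Keq = exp(-(-25.96) * 1000 / (8.314 * 310))
Keq = 23680.3348

23680.3348


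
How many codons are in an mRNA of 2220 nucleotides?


codons = nucleotides / 3
codons = 2220 / 3 = 740

740


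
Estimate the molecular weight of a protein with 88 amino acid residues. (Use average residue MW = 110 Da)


MW = n_residues * 110 Da
MW = 88 * 110
MW = 9680 Da

9680 Da


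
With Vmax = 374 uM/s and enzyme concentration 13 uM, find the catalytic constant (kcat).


kcat = Vmax / [E]t
kcat = 374 / 13
kcat = 28.7692 s^-1

28.7692 s^-1


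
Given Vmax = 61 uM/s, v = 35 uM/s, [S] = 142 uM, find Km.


Km = [S] * (Vmax - v) / v
Km = 142 * (61 - 35) / 35
Km = 105.4857 uM

105.4857 uM


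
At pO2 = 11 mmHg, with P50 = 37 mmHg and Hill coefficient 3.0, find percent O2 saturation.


Y = pO2^n / (P50^n + pO2^n)
Y = 11^3.0 / (37^3.0 + 11^3.0)
Y = 2.56%

2.56%


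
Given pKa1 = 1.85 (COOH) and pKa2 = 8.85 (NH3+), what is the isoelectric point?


pI = (pKa1 + pKa2) / 2
pI = (1.85 + 8.85) / 2
pI = 5.35

5.35


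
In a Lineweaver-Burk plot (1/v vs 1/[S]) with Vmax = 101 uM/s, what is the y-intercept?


y-intercept = 1/Vmax
= 1/101
= 0.0099 s/uM

0.0099 s/uM


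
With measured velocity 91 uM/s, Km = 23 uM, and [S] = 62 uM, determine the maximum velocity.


Vmax = v * (Km + [S]) / [S]
Vmax = 91 * (23 + 62) / 62
Vmax = 124.7581 uM/s

124.7581 uM/s


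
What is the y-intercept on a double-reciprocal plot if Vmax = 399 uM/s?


y-intercept = 1/Vmax
= 1/399
= 0.0025 s/uM

0.0025 s/uM


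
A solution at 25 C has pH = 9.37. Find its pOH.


pOH = 14 - pH
pOH = 14 - 9.37
pOH = 4.63

4.63


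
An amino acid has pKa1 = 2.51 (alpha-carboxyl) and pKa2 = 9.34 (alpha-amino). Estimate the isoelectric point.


pI = (pKa1 + pKa2) / 2
pI = (2.51 + 9.34) / 2
pI = 5.925

5.925


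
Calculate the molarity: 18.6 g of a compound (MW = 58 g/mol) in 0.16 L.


C = (mass / MW) / volume
C = (18.6 / 58) / 0.16
C = 2.0043 M

2.0043 M


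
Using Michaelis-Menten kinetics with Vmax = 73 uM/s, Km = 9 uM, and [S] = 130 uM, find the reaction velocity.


v = Vmax * [S] / (Km + [S])
v = 73 * 130 / (9 + 130)
v = 68.2734 uM/s

68.2734 uM/s


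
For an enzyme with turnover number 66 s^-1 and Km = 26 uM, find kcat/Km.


Catalytic efficiency = kcat / Km
= 66 / 26
= 2.5385 uM^-1*s^-1

2.5385 uM^-1*s^-1


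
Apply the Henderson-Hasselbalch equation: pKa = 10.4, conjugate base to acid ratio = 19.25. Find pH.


pH = pKa + log10([A-]/[HA])
pH = 10.4 + log10(19.25)
pH = 11.6844

11.6844


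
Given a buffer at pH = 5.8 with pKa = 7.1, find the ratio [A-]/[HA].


[A-]/[HA] = 10^(pH - pKa)
= 10^(5.8 - 7.1)
= 0.0501

0.0501


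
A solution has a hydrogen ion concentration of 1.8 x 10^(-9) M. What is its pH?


pH = -log10([H+])
pH = -log10(1.8 x 10^(-9))
pH = 8.7447

8.7447


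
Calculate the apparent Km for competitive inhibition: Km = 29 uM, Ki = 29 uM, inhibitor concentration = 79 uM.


Km_app = Km * (1 + [I]/Ki)
Km_app = 29 * (1 + 79/29)
Km_app = 108.0 uM

108.0 uM


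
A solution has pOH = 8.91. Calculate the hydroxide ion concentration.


[OH-] = 10^(-pOH)
[OH-] = 10^(-8.91)
[OH-] = 1.230e-09 M

1.230e-09 M


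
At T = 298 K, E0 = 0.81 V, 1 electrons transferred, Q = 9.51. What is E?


E = E0 - (RT/nF) * ln(Q)
E = 0.81 - (8.314 * 298 / (1 * 96485)) * ln(9.51)
E = 0.7522 V

0.7522 V


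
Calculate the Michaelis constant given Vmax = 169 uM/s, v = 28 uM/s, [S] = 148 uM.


Km = [S] * (Vmax - v) / v
Km = 148 * (169 - 28) / 28
Km = 745.2857 uM

745.2857 uM


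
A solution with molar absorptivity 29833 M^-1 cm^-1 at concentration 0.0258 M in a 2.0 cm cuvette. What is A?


A = epsilon * c * l
A = 29833 * 0.0258 * 2.0
A = 1539.3828

1539.3828


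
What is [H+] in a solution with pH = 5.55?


[H+] = 10^(-pH)
[H+] = 10^(-5.55)
[H+] = 2.818e-06 M

2.818e-06 M


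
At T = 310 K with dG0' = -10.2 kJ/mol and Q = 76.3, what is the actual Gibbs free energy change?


dG = dG0' + RT * ln(Q) / 1000
dG = -10.2 + 8.314 * 310 * ln(76.3) / 1000
dG = 0.9719 kJ/mol

0.9719 kJ/mol


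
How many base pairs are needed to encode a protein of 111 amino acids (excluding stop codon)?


Each amino acid = 1 codon = 3 bp
bp = 111 * 3 = 333 bp

333 bp


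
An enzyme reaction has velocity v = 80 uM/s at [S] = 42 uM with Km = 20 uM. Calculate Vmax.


Vmax = v * (Km + [S]) / [S]
Vmax = 80 * (20 + 42) / 42
Vmax = 118.0952 uM/s

118.0952 uM/s


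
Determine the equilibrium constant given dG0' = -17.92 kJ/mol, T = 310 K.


Keq = exp(-dG0 * 1000 / (R * T))
Keq = exp(-(-17.92) * 1000 / (8.314 * 310))
Keq = 1046.1844

1046.1844


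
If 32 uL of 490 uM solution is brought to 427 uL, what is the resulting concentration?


C2 = C1 * V1 / V2
C2 = 490 * 32 / 427
C2 = 36.7213 uM

36.7213 uM


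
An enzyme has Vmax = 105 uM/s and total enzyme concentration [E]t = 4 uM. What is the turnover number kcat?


kcat = Vmax / [E]t
kcat = 105 / 4
kcat = 26.25 s^-1

26.25 s^-1


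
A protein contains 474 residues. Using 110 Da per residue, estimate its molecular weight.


MW = n_residues * 110 Da
MW = 474 * 110
MW = 52140 Da

52140 Da


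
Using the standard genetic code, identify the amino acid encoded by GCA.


Standard genetic code lookup.
Codon GCA -> Ala

Ala


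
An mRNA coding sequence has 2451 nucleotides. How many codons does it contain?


codons = nucleotides / 3
codons = 2451 / 3 = 817

817


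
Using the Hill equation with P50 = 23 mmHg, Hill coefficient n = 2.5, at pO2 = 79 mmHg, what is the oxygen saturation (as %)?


Y = pO2^n / (P50^n + pO2^n)
Y = 79^2.5 / (23^2.5 + 79^2.5)
Y = 95.63%

95.63%


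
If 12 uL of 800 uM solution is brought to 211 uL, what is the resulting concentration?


C2 = C1 * V1 / V2
C2 = 800 * 12 / 211
C2 = 45.4976 uM

45.4976 uM


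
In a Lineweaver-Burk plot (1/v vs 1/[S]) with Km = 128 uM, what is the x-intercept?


x-intercept = -1/Km
= -1/128
= -0.0078 1/uM

-0.0078 1/uM


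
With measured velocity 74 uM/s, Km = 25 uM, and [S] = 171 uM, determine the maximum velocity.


Vmax = v * (Km + [S]) / [S]
Vmax = 74 * (25 + 171) / 171
Vmax = 84.8187 uM/s

84.8187 uM/s


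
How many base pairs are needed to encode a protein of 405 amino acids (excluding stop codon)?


Each amino acid = 1 codon = 3 bp
bp = 405 * 3 = 1215 bp

1215 bp


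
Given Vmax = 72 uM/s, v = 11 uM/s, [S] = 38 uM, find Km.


Km = [S] * (Vmax - v) / v
Km = 38 * (72 - 11) / 11
Km = 210.7273 uM

210.7273 uM


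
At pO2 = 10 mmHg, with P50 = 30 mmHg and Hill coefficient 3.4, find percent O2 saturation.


Y = pO2^n / (P50^n + pO2^n)
Y = 10^3.4 / (30^3.4 + 10^3.4)
Y = 2.33%

2.33%


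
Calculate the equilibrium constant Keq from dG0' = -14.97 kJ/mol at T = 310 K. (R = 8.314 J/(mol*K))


Keq = exp(-dG0 * 1000 / (R * T))
Keq = exp(-(-14.97) * 1000 / (8.314 * 310))
Keq = 333.0571

333.0571


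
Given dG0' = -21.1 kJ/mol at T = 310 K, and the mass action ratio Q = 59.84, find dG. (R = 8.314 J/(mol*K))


dG = dG0' + RT * ln(Q) / 1000
dG = -21.1 + 8.314 * 310 * ln(59.84) / 1000
dG = -10.5544 kJ/mol

-10.5544 kJ/mol


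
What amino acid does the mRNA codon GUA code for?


Standard genetic code lookup.
Codon GUA -> Val

Val


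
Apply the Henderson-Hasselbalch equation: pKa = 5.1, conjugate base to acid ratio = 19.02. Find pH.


pH = pKa + log10([A-]/[HA])
pH = 5.1 + log10(19.02)
pH = 6.3792

6.3792


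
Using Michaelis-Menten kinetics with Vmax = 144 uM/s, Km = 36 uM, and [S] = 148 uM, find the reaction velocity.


v = Vmax * [S] / (Km + [S])
v = 144 * 148 / (36 + 148)
v = 115.8261 uM/s

115.8261 uM/s


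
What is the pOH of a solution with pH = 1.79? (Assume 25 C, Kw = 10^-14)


pOH = 14 - pH
pOH = 14 - 1.79
pOH = 12.21

12.21


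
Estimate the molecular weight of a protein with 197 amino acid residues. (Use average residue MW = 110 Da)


MW = n_residues * 110 Da
MW = 197 * 110
MW = 21670 Da

21670 Da


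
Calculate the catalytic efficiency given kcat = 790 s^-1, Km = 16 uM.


Catalytic efficiency = kcat / Km
= 790 / 16
= 49.375 uM^-1*s^-1

49.375 uM^-1*s^-1


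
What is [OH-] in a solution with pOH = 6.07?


[OH-] = 10^(-pOH)
[OH-] = 10^(-6.07)
[OH-] = 8.511e-07 M

8.511e-07 M


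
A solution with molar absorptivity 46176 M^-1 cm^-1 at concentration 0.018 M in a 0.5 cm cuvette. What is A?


A = epsilon * c * l
A = 46176 * 0.018 * 0.5
A = 415.584

415.584


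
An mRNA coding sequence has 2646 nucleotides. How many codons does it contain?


codons = nucleotides / 3
codons = 2646 / 3 = 882

882


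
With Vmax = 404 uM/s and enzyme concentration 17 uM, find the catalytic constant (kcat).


kcat = Vmax / [E]t
kcat = 404 / 17
kcat = 23.7647 s^-1

23.7647 s^-1


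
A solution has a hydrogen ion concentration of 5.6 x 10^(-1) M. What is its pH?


pH = -log10([H+])
pH = -log10(5.6 x 10^(-1))
pH = 0.2518

0.2518


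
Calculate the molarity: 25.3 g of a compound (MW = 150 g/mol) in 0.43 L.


C = (mass / MW) / volume
C = (25.3 / 150) / 0.43
C = 0.3922 M

0.3922 M


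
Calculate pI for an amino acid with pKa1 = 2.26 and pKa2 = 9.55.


pI = (pKa1 + pKa2) / 2
pI = (2.26 + 9.55) / 2
pI = 5.905

5.905


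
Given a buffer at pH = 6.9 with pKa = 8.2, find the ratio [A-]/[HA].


[A-]/[HA] = 10^(pH - pKa)
= 10^(6.9 - 8.2)
= 0.0501

0.0501


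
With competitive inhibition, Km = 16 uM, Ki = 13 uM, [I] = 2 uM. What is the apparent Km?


Km_app = Km * (1 + [I]/Ki)
Km_app = 16 * (1 + 2/13)
Km_app = 18.4615 uM

18.4615 uM


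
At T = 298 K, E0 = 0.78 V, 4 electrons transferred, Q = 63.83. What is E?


E = E0 - (RT/nF) * ln(Q)
E = 0.78 - (8.314 * 298 / (4 * 96485)) * ln(63.83)
E = 0.7533 V

0.7533 V


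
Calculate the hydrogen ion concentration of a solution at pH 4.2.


[H+] = 10^(-pH)
[H+] = 10^(-4.2)
[H+] = 6.310e-05 M

6.310e-05 M


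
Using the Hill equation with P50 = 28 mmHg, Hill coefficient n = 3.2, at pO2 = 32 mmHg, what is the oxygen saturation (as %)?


Y = pO2^n / (P50^n + pO2^n)
Y = 32^3.2 / (28^3.2 + 32^3.2)
Y = 60.52%

60.52%


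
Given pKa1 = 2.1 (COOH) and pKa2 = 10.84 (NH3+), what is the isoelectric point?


pI = (pKa1 + pKa2) / 2
pI = (2.1 + 10.84) / 2
pI = 6.47

6.47


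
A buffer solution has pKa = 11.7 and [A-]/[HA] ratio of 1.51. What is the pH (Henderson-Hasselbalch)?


pH = pKa + log10([A-]/[HA])
pH = 11.7 + log10(1.51)
pH = 11.879

11.879


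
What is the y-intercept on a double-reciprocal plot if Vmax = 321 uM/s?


y-intercept = 1/Vmax
= 1/321
= 0.0031 s/uM

0.0031 s/uM


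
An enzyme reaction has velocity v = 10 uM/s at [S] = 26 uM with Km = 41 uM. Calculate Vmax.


Vmax = v * (Km + [S]) / [S]
Vmax = 10 * (41 + 26) / 26
Vmax = 25.7692 uM/s

25.7692 uM/s


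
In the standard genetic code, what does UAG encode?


Standard genetic code lookup.
Codon UAG -> Stop

Stop


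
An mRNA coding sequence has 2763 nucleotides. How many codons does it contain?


codons = nucleotides / 3
codons = 2763 / 3 = 921

921


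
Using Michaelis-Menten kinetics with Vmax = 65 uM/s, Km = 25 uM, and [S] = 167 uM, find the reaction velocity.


v = Vmax * [S] / (Km + [S])
v = 65 * 167 / (25 + 167)
v = 56.5365 uM/s

56.5365 uM/s


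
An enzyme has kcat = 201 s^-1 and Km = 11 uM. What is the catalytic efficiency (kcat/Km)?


Catalytic efficiency = kcat / Km
= 201 / 11
= 18.2727 uM^-1*s^-1

18.2727 uM^-1*s^-1


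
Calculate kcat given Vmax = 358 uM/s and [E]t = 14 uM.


kcat = Vmax / [E]t
kcat = 358 / 14
kcat = 25.5714 s^-1

25.5714 s^-1


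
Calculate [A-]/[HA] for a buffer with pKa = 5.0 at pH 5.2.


[A-]/[HA] = 10^(pH - pKa)
= 10^(5.2 - 5.0)
= 1.5849

1.5849


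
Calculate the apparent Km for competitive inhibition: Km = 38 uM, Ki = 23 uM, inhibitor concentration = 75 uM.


Km_app = Km * (1 + [I]/Ki)
Km_app = 38 * (1 + 75/23)
Km_app = 161.913 uM

161.913 uM


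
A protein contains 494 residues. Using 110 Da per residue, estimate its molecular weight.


MW = n_residues * 110 Da
MW = 494 * 110
MW = 54340 Da

54340 Da


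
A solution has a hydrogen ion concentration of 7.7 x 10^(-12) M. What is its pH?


pH = -log10([H+])
pH = -log10(7.7 x 10^(-12))
pH = 11.1135

11.1135


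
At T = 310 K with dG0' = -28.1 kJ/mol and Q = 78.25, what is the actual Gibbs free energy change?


dG = dG0' + RT * ln(Q) / 1000
dG = -28.1 + 8.314 * 310 * ln(78.25) / 1000
dG = -16.863 kJ/mol

-16.863 kJ/mol


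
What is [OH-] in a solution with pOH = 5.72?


[OH-] = 10^(-pOH)
[OH-] = 10^(-5.72)
[OH-] = 1.905e-06 M

1.905e-06 M


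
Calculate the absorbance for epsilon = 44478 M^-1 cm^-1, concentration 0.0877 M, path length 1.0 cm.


A = epsilon * c * l
A = 44478 * 0.0877 * 1.0
A = 3900.7206

3900.7206


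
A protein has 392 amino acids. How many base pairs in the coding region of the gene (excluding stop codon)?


Each amino acid = 1 codon = 3 bp
bp = 392 * 3 = 1176 bp

1176 bp


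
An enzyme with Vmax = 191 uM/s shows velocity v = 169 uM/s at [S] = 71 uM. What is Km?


Km = [S] * (Vmax - v) / v
Km = 71 * (191 - 169) / 169
Km = 9.2426 uM

9.2426 uM


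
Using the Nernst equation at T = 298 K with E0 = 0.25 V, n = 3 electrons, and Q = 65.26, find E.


E = E0 - (RT/nF) * ln(Q)
E = 0.25 - (8.314 * 298 / (3 * 96485)) * ln(65.26)
E = 0.2142 V

0.2142 V


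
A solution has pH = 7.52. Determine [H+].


[H+] = 10^(-pH)
[H+] = 10^(-7.52)
[H+] = 3.020e-08 M

3.020e-08 M


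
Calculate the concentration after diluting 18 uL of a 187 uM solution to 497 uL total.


C2 = C1 * V1 / V2
C2 = 187 * 18 / 497
C2 = 6.7726 uM

6.7726 uM


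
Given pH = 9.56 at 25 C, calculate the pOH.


pOH = 14 - pH
pOH = 14 - 9.56
pOH = 4.44

4.44


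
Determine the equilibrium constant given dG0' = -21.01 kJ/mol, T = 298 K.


Keq = exp(-dG0 * 1000 / (R * T))
Keq = exp(-(-21.01) * 1000 / (8.314 * 298))
Keq = 4817.8183

4817.8183


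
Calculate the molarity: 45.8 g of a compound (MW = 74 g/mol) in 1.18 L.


C = (mass / MW) / volume
C = (45.8 / 74) / 1.18
C = 0.5245 M

0.5245 M


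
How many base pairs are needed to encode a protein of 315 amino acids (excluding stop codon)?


Each amino acid = 1 codon = 3 bp
bp = 315 * 3 = 945 bp

945 bp


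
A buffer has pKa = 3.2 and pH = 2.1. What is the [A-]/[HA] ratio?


[A-]/[HA] = 10^(pH - pKa)
= 10^(2.1 - 3.2)
= 0.0794

0.0794


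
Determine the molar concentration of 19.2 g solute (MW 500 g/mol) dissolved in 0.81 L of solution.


C = (mass / MW) / volume
C = (19.2 / 500) / 0.81
C = 0.0474 M

0.0474 M


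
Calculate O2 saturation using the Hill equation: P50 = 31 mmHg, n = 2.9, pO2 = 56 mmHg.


Y = pO2^n / (P50^n + pO2^n)
Y = 56^2.9 / (31^2.9 + 56^2.9)
Y = 84.75%

84.75%


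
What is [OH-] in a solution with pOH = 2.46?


[OH-] = 10^(-pOH)
[OH-] = 10^(-2.46)
[OH-] = 0.0035 M

0.0035 M


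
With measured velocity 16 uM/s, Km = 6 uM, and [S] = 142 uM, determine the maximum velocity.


Vmax = v * (Km + [S]) / [S]
Vmax = 16 * (6 + 142) / 142
Vmax = 16.6761 uM/s

16.6761 uM/s


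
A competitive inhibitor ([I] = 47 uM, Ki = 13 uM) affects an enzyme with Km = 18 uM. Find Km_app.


Km_app = Km * (1 + [I]/Ki)
Km_app = 18 * (1 + 47/13)
Km_app = 83.0769 uM

83.0769 uM


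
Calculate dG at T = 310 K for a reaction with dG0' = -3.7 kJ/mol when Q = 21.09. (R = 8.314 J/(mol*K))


dG = dG0' + RT * ln(Q) / 1000
dG = -3.7 + 8.314 * 310 * ln(21.09) / 1000
dG = 4.1578 kJ/mol

4.1578 kJ/mol


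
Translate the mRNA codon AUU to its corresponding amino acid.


Standard genetic code lookup.
Codon AUU -> Ile

Ile


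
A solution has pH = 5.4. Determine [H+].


[H+] = 10^(-pH)
[H+] = 10^(-5.4)
[H+] = 3.981e-06 M

3.981e-06 M


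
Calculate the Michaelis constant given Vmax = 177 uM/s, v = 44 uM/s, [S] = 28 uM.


Km = [S] * (Vmax - v) / v
Km = 28 * (177 - 44) / 44
Km = 84.6364 uM

84.6364 uM


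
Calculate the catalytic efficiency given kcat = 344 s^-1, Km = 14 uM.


Catalytic efficiency = kcat / Km
= 344 / 14
= 24.5714 uM^-1*s^-1

24.5714 uM^-1*s^-1


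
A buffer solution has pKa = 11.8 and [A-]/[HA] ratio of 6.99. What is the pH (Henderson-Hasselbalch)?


pH = pKa + log10([A-]/[HA])
pH = 11.8 + log10(6.99)
pH = 12.6445

12.6445


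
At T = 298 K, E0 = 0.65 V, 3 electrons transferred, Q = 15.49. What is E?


E = E0 - (RT/nF) * ln(Q)
E = 0.65 - (8.314 * 298 / (3 * 96485)) * ln(15.49)
E = 0.6265 V

0.6265 V


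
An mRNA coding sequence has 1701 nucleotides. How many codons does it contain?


codons = nucleotides / 3
codons = 1701 / 3 = 567

567


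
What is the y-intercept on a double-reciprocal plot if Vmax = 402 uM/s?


y-intercept = 1/Vmax
= 1/402
= 0.0025 s/uM

0.0025 s/uM


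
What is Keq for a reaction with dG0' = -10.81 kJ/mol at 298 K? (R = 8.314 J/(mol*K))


Keq = exp(-dG0 * 1000 / (R * T))
Keq = exp(-(-10.81) * 1000 / (8.314 * 298))
Keq = 78.5035

78.5035


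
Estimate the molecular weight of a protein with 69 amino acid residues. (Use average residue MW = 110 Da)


MW = n_residues * 110 Da
MW = 69 * 110
MW = 7590 Da

7590 Da


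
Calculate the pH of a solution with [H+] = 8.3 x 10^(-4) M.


pH = -log10([H+])
pH = -log10(8.3 x 10^(-4))
pH = 3.0809

3.0809


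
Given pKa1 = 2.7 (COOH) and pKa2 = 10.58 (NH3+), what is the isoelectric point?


pI = (pKa1 + pKa2) / 2
pI = (2.7 + 10.58) / 2
pI = 6.64

6.64


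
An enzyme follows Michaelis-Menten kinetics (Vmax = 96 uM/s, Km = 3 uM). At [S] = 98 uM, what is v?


v = Vmax * [S] / (Km + [S])
v = 96 * 98 / (3 + 98)
v = 93.1485 uM/s

93.1485 uM/s


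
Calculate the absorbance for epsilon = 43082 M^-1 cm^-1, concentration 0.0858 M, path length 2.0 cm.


A = epsilon * c * l
A = 43082 * 0.0858 * 2.0
A = 7392.8712

7392.8712


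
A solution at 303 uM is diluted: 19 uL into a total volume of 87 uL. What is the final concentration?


C2 = C1 * V1 / V2
C2 = 303 * 19 / 87
C2 = 66.1724 uM

66.1724 uM


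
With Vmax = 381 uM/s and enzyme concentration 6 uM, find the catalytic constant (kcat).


kcat = Vmax / [E]t
kcat = 381 / 6
kcat = 63.5 s^-1

63.5 s^-1


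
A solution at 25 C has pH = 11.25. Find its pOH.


pOH = 14 - pH
pOH = 14 - 11.25
pOH = 2.75

2.75


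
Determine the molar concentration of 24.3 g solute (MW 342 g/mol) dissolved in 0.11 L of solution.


C = (mass / MW) / volume
C = (24.3 / 342) / 0.11
C = 0.6459 M

0.6459 M


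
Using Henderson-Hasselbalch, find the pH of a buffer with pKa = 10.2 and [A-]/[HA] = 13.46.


pH = pKa + log10([A-]/[HA])
pH = 10.2 + log10(13.46)
pH = 11.329

11.329


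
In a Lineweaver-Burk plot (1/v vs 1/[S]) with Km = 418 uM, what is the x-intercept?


x-intercept = -1/Km
= -1/418
= -0.0024 1/uM

-0.0024 1/uM


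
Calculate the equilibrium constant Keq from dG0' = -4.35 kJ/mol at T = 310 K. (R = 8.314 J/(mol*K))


Keq = exp(-dG0 * 1000 / (R * T))
Keq = exp(-(-4.35) * 1000 / (8.314 * 310))
Keq = 5.4075

5.4075


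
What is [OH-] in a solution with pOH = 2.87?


[OH-] = 10^(-pOH)
[OH-] = 10^(-2.87)
[OH-] = 0.0013 M

0.0013 M


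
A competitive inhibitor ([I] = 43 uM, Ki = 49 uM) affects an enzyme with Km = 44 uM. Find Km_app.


Km_app = Km * (1 + [I]/Ki)
Km_app = 44 * (1 + 43/49)
Km_app = 82.6122 uM

82.6122 uM
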